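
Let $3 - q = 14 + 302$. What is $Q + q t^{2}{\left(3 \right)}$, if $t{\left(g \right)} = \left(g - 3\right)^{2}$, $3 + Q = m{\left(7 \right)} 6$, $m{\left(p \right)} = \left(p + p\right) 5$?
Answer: $417$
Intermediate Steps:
$m{\left(p \right)} = 10 p$ ($m{\left(p \right)} = 2 p 5 = 10 p$)
$Q = 417$ ($Q = -3 + 10 \cdot 7 \cdot 6 = -3 + 70 \cdot 6 = -3 + 420 = 417$)
$t{\left(g \right)} = \left(-3 + g\right)^{2}$
$q = -313$ ($q = 3 - \left(14 + 302\right) = 3 - 316 = -313$)
$Q + q t^{2}{\left(3 \right)} = 417 - 313 \left(\left(-3 + 3\right)^{2}\right)^{2} = 417 - 313 \left(0^{2}\right)^{2} = 417 - 313 \cdot 0^{2} = 417 - 0 = 417 + 0 = 417$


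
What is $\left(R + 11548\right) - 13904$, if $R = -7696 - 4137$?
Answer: $-14189$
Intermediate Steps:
$R = -11833$ ($R = -7696 - 4137 = -11833$)
$\left(R + 11548\right) - 13904 = \left(-11833 + 11548\right) - 13904 = -285 - 13904 = -14189$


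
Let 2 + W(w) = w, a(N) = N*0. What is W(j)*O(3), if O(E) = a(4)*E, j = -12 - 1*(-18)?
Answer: 0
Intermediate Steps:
a(N) = 0
j = 6 (j = -12 + 18 = 6)
W(w) = -2 + w
O(E) = 0 (O(E) = 0*E = 0)
W(j)*O(3) = (-2 + 6)*0 = 4*0 = 0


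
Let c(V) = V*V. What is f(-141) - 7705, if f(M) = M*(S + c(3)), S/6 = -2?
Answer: -7282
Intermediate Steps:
S = -12 (S = 6*(-2) = -12)
c(V) = V²
f(M) = -3*M (f(M) = M*(-12 + 3²) = M*(-12 + 9) = M*(-3) = -3*M)
f(-141) - 7705 = -3*(-141) - 7705 = 423 - 7705 = -7282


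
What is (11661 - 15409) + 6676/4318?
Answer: -8088594/2159 ≈ -3746.5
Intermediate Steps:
(11661 - 15409) + 6676/4318 = -3748 + 6676*(1/4318) = -3748 + 3338/2159 = -8088594/2159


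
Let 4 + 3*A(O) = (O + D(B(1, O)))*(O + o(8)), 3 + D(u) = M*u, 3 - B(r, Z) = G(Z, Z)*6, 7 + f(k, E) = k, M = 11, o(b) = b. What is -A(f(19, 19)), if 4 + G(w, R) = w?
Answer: 9724/3 ≈ 3241.3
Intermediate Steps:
G(w, R) = -4 + w
f(k, E) = -7 + k
B(r, Z) = 27 - 6*Z (B(r, Z) = 3 - (-4 + Z)*6 = 3 - (-24 + 6*Z) = 3 + (24 - 6*Z) = 27 - 6*Z)
D(u) = -3 + 11*u
A(O) = -4/3 + (8 + O)*(294 - 65*O)/3 (A(O) = -4/3 + ((O + (-3 + 11*(27 - 6*O)))*(O + 8))/3 = -4/3 + ((O + (-3 + (297 - 66*O)))*(8 + O))/3 = -4/3 + ((O + (294 - 66*O))*(8 + O))/3 = -4/3 + ((294 - 65*O)*(8 + O))/3 = -4/3 + ((8 + O)*(294 - 65*O))/3 = -4/3 + (8 + O)*(294 - 65*O)/3)
-A(f(19, 19)) = -(2348/3 - 226*(-7 + 19)/3 - 65*(-7 + 19)²/3) = -(2348/3 - 226/3*12 - 65/3*12²) = -(2348/3 - 904 - 65/3*144) = -(2348/3 - 904 - 3120) = -1*(-9724/3) = 9724/3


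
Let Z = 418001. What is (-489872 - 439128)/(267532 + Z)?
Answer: -929000/685533 ≈ -1.3552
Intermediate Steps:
(-489872 - 439128)/(267532 + Z) = (-489872 - 439128)/(267532 + 418001) = -929000/685533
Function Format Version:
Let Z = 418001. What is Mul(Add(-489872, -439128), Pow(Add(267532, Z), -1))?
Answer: Rational(-929000, 685533) ≈ -1.3552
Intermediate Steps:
Mul(Add(-489872, -439128), Pow(Add(267532, Z), -1)) = Mul(Add(-489872, -439128), Pow(Add(267532, 418001), -1)) = Mul(-929000, Pow(685533, -1)) = Mul(-929000, Rational(1, 685533)) = Rational(-929000, 685533)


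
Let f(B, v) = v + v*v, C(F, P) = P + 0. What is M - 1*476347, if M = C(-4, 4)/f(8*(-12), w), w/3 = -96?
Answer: -9843234407/20664 ≈ -4.7635e+5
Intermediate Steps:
C(F, P) = P
w = -288 (w = 3*(-96) = -288)
f(B, v) = v + v**2
M = 1/20664 (M = 4/((-288*(1 - 288))) = 4/((-288*(-287))) = 4/82656 = 4*(1/82656) = 1/20664 ≈ 4.8393e-5)
M - 1*476347 = 1/20664 - 1*476347 = 1/20664 - 476347 = -9843234407/20664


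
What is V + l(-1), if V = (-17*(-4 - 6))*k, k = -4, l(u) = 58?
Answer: -622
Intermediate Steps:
V = -680 (V = -17*(-4 - 6)*(-4) = -17*(-10)*(-4) = 170*(-4) = -680)
V + l(-1) = -680 + 58 = -622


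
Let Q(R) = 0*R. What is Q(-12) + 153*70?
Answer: 10710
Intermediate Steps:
Q(R) = 0
Q(-12) + 153*70 = 0 + 153*70 = 0 + 10710 = 10710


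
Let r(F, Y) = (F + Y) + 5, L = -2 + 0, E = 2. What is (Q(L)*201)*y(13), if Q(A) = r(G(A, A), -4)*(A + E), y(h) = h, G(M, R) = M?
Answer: 0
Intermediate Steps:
L = -2
r(F, Y) = 5 + F + Y
Q(A) = (1 + A)*(2 + A) (Q(A) = (5 + A - 4)*(A + 2) = (1 + A)*(2 + A))
(Q(L)*201)*y(13) = (((1 - 2)*(2 - 2))*201)*13 = (-1*0*201)*13 = (0*201)*13 = 0*13 = 0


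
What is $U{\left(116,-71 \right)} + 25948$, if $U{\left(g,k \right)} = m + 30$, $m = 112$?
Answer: $26090$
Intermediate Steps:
$U{\left(g,k \right)} = 142$ ($U{\left(g,k \right)} = 112 + 30 = 142$)
$U{\left(116,-71 \right)} + 25948 = 142 + 25948 = 26090$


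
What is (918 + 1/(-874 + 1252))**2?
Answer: 120412470025/142884 ≈ 8.4273e+5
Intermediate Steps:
(918 + 1/(-874 + 1252))**2 = (918 + 1/378)**2 = (347005/378)**2 = 120412470025/142884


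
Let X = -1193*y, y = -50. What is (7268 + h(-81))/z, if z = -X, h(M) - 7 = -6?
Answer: -7269/59650 ≈ -0.12186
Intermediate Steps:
h(M) = 1 (h(M) = 7 - 6 = 1)
X = 59650 (X = -1193*(-50) = 59650)
z = -59650 (z = -1*59650 = -59650)
(7268 + h(-81))/z = (7268 + 1)/(-59650) = 7269*(-1/59650) = -7269/59650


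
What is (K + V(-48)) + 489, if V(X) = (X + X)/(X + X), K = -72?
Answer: 418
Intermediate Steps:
V(X) = 1 (V(X) = (2*X)/((2*X)) = (2*X)*(1/(2*X)) = 1)
(K + V(-48)) + 489 = (-72 + 1) + 489 = -71 + 489 = 418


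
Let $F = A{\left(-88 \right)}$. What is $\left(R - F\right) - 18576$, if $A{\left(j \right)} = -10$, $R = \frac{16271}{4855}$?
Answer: $- \frac{90121659}{4855} \approx -18563.0$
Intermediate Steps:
$R = \frac{16271}{4855}$ ($R = 16271 \cdot \frac{1}{4855} = \frac{16271}{4855} \approx 3.3514$)
$F = -10$
$\left(R - F\right) - 18576 = \left(\frac{16271}{4855} - -10\right) - 18576 = \left(\frac{16271}{4855} + 10\right) - 18576 = \frac{64821}{4855} - 18576 = - \frac{90121659}{4855}$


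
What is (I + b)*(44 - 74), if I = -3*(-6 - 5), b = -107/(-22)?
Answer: -12495/11 ≈ -1135.9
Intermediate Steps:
b = 107/22 (b = -107*(-1/22) = 107/22 ≈ 4.8636)
I = 33 (I = -3*(-11) = 33)
(I + b)*(44 - 74) = (33 + 107/22)*(44 - 74) = (833/22)*(-30) = -12495/11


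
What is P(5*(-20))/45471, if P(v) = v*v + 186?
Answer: 10186/45471 ≈ 0.22401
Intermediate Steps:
P(v) = 186 + v² (P(v) = v² + 186 = 186 + v²)
P(5*(-20))/45471 = (186 + (5*(-20))²)/45471 = (186 + (-100)²)*(1/45471) = (186 + 10000)*(1/45471) = 10186*(1/45471) = 10186/45471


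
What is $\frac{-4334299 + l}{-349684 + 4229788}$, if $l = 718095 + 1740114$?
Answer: $- \frac{938045}{1940052} \approx -0.48352$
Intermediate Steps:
$l = 2458209$
$\frac{-4334299 + l}{-349684 + 4229788} = \frac{-4334299 + 2458209}{-349684 + 4229788} = - \frac{1876090}{3880104} = \left(-1876090\right) \frac{1}{3880104} = - \frac{938045}{1940052}$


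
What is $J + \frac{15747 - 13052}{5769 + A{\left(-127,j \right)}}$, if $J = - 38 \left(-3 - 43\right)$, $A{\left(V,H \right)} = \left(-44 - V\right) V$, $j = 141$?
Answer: $\frac{8338761}{4772} \approx 1747.4$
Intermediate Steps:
$A{\left(V,H \right)} = V \left(-44 - V\right)$
$J = 1748$ ($J = \left(-38\right) \left(-46\right) = 1748$)
$J + \frac{15747 - 13052}{5769 + A{\left(-127,j \right)}} = 1748 + \frac{15747 - 13052}{5769 - - 127 \left(44 - 127\right)} = 1748 + \frac{2695}{5769 - \left(-127\right) \left(-83\right)} = 1748 + \frac{2695}{5769 - 10541} = 1748 + \frac{2695}{-4772} = 1748 + 2695 \left(- \frac{1}{4772}\right) = 1748 - \frac{2695}{4772} = \frac{8338761}{4772}$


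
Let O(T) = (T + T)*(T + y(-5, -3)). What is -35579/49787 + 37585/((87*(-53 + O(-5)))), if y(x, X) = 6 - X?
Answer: -2159114084/402826617 ≈ -5.3599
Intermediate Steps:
O(T) = 2*T*(9 + T) (O(T) = (T + T)*(T + (6 - 1*(-3))) = (2*T)*(T + (6 + 3)) = (2*T)*(T + 9) = (2*T)*(9 + T) = 2*T*(9 + T))
-35579/49787 + 37585/((87*(-53 + O(-5)))) = -35579/49787 + 37585/((87*(-53 + 2*(-5)*(9 - 5)))) = -35579*1/49787 + 37585/((87*(-53 + 2*(-5)*4))) = -35579/49787 + 37585/((87*(-53 - 40))) = -35579/49787 + 37585/((87*(-93))) = -35579/49787 + 37585/(-8091) = -35579/49787 + 37585*(-1/8091) = -35579/49787 - 37585/8091 = -2159114084/402826617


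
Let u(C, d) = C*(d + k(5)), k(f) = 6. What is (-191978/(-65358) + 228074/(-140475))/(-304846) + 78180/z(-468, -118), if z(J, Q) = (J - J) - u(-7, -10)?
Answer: -9117226007583141151/3265315014304350 ≈ -2792.1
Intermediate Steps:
u(C, d) = C*(6 + d) (u(C, d) = C*(d + 6) = C*(6 + d))
z(J, Q) = -28 (z(J, Q) = (J - J) - (-7)*(6 - 10) = 0 - (-7)*(-4) = 0 - 1*28 = 0 - 28 = -28)
(-191978/(-65358) + 228074/(-140475))/(-304846) + 78180/z(-468, -118) = (-191978/(-65358) + 228074/(-140475))/(-304846) + 78180/(-28) = (-191978*(-1/65358) + 228074*(-1/140475))*(-1/304846) + 78180*(-1/28) = (95989/32679 - 228074/140475)*(-1/304846) - 19545/7 = (2010274843/1530194175)*(-1/304846) - 19545/7 = -2010274843/466473573472050 - 19545/7 = -9117226007583141151/3265315014304350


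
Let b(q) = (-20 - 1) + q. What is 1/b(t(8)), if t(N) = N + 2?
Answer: -1/11 ≈ -0.090909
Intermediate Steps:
t(N) = 2 + N
b(q) = -21 + q
1/b(t(8)) = 1/(-21 + (2 + 8)) = 1/(-21 + 10) = 1/(-11) = -1/11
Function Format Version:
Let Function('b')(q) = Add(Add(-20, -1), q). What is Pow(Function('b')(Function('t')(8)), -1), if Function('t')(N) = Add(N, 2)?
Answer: Rational(-1, 11) ≈ -0.090909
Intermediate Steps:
Function('t')(N) = Add(2, N)
Function('b')(q) = Add(-21, q)
Pow(Function('b')(Function('t')(8)), -1) = Pow(Add(-21, Add(2, 8)), -1) = Pow(Add(-21, 10), -1) = Pow(-11, -1) = Rational(-1, 11)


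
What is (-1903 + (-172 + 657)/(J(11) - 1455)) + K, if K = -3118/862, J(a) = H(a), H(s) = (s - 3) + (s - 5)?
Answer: -1184353667/621071 ≈ -1907.0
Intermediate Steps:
H(s) = -8 + 2*s (H(s) = (-3 + s) + (s - 1*5) = (-3 + s) + (s - 5) = (-3 + s) + (-5 + s) = -8 + 2*s)
J(a) = -8 + 2*a
K = -1559/431 (K = -3118*1/862 = -1559/431 ≈ -3.6172)
(-1903 + (-172 + 657)/(J(11) - 1455)) + K = (-1903 + (-172 + 657)/((-8 + 2*11) - 1455)) - 1559/431 = (-1903 + 485/((-8 + 22) - 1455)) - 1559/431 = (-1903 + 485/(14 - 1455)) - 1559/431 = (-1903 + 485/(-1441)) - 1559/431 = (-1903 + 485*(-1/1441)) - 1559/431 = (-1903 - 485/1441) - 1559/431 = -2742708/1441 - 1559/431 = -1184353667/621071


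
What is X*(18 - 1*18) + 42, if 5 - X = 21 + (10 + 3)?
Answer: 42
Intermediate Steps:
X = -29 (X = 5 - (21 + (10 + 3)) = 5 - (21 + 13) = 5 - 1*34 = 5 - 34 = -29)
X*(18 - 1*18) + 42 = -29*(18 - 1*18) + 42 = -29*(18 - 18) + 42 = -29*0 + 42 = 0 + 42 = 42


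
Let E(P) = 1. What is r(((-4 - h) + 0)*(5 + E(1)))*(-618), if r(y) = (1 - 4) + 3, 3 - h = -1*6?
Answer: 0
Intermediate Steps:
h = 9 (h = 3 - (-1)*6 = 3 - 1*(-6) = 3 + 6 = 9)
r(y) = 0 (r(y) = -3 + 3 = 0)
r(((-4 - h) + 0)*(5 + E(1)))*(-618) = 0*(-618) = 0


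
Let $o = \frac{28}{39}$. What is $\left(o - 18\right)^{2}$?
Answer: $\frac{454276}{1521} \approx 298.67$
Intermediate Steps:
$o = \frac{28}{39}$ ($o = 28 \cdot \frac{1}{39} = \frac{28}{39} \approx 0.71795$)
$\left(o - 18\right)^{2} = \left(\frac{28}{39} - 18\right)^{2} = \left(- \frac{674}{39}\right)^{2} = \frac{454276}{1521}$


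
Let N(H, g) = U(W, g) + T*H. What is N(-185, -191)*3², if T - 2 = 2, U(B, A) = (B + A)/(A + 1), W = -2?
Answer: -1263663/190 ≈ -6650.9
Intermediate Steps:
U(B, A) = (A + B)/(1 + A)
T = 4 (T = 2 + 2 = 4)
N(H, g) = 4*H + (-2 + g)/(1 + g) (N(H, g) = (g - 2)/(1 + g) + 4*H = (-2 + g)/(1 + g) + 4*H = 4*H + (-2 + g)/(1 + g))
N(-185, -191)*3² = ((-2 - 191 + 4*(-185)*(1 - 191))/(1 - 191))*3² = ((-2 - 191 + 4*(-185)*(-190))/(-190))*9 = -(-2 - 191 + 140600)/190*9 = -1/190*140407*9 = -140407/190*9 = -1263663/190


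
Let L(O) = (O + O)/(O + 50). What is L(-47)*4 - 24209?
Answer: -73003/3 ≈ -24334.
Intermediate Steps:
L(O) = 2*O/(50 + O) (L(O) = (2*O)/(50 + O) = 2*O/(50 + O))
L(-47)*4 - 24209 = (2*(-47)/(50 - 47))*4 - 24209 = (2*(-47)/3)*4 - 24209 = (2*(-47)*(1/3))*4 - 24209 = -94/3*4 - 24209 = -376/3 - 24209 = -73003/3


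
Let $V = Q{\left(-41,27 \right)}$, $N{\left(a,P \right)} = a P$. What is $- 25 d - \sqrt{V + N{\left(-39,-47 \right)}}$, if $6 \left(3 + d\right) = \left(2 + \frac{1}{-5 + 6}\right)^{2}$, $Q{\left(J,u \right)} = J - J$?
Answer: $\frac{75}{2} - \sqrt{1833} \approx -5.3136$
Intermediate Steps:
$Q{\left(J,u \right)} = 0$
$N{\left(a,P \right)} = P a$
$V = 0$
$d = - \frac{3}{2}$ ($d = -3 + \frac{\left(2 + \frac{1}{-5 + 6}\right)^{2}}{6} = -3 + \frac{\left(2 + 1^{-1}\right)^{2}}{6} = -3 + \frac{\left(2 + 1\right)^{2}}{6} = -3 + \frac{3^{2}}{6} = -3 + \frac{1}{6} \cdot 9 = -3 + \frac{3}{2} = - \frac{3}{2} \approx -1.5$)
$- 25 d - \sqrt{V + N{\left(-39,-47 \right)}} = \left(-25\right) \left(- \frac{3}{2}\right) - \sqrt{0 - -1833} = \frac{75}{2} - \sqrt{0 + 1833} = \frac{75}{2} - \sqrt{1833}$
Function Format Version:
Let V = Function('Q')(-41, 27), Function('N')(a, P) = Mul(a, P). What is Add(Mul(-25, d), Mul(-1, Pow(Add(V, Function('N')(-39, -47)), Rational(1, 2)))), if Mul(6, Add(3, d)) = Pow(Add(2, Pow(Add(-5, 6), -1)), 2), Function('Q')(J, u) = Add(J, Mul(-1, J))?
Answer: Add(Rational(75, 2), Mul(-1, Pow(1833, Rational(1, 2)))) ≈ -5.3136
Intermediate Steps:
Function('Q')(J, u) = 0
Function('N')(a, P) = Mul(P, a)
V = 0
d = Rational(-3, 2) (d = Add(-3, Mul(Rational(1, 6), Pow(Add(2, Pow(Add(-5, 6), -1)), 2))) = Add(-3, Mul(Rational(1, 6), Pow(Add(2, Pow(1, -1)), 2))) = Add(-3, Mul(Rational(1, 6), Pow(Add(2, 1), 2))) = Add(-3, Mul(Rational(1, 6), Pow(3, 2))) = Add(-3, Mul(Rational(1, 6), 9)) = Add(-3, Rational(3, 2)) = Rational(-3, 2) ≈ -1.5000)
Add(Mul(-25, d), Mul(-1, Pow(Add(V, Function('N')(-39, -47)), Rational(1, 2)))) = Add(Mul(-25, Rational(-3, 2)), Mul(-1, Pow(Add(0, Mul(-47, -39)), Rational(1, 2)))) = Add(Rational(75, 2), Mul(-1, Pow(Add(0, 1833), Rational(1, 2)))) = Add(Rational(75, 2), Mul(-1, Pow(1833, Rational(1, 2))))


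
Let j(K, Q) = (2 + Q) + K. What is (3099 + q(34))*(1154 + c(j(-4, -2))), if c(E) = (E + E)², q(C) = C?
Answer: 3815994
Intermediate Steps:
j(K, Q) = 2 + K + Q
c(E) = 4*E² (c(E) = (2*E)² = 4*E²)
(3099 + q(34))*(1154 + c(j(-4, -2))) = (3099 + 34)*(1154 + 4*(2 - 4 - 2)²) = 3133*(1154 + 4*(-4)²) = 3133*(1154 + 4*16) = 3133*(1154 + 64) = 3133*1218 = 3815994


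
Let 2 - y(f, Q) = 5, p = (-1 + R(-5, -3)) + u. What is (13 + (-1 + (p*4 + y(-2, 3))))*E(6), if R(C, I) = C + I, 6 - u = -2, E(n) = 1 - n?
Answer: -25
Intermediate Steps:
u = 8 (u = 6 - 1*(-2) = 6 + 2 = 8)
p = -1 (p = (-1 + (-5 - 3)) + 8 = (-1 - 8) + 8 = -9 + 8 = -1)
y(f, Q) = -3 (y(f, Q) = 2 - 1*5 = 2 - 5 = -3)
(13 + (-1 + (p*4 + y(-2, 3))))*E(6) = (13 + (-1 + (-1*4 - 3)))*(1 - 1*6) = (13 + (-1 + (-4 - 3)))*(1 - 6) = (13 + (-1 - 7))*(-5) = (13 - 8)*(-5) = 5*(-5) = -25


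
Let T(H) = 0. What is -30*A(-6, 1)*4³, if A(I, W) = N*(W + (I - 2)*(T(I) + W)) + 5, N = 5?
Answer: 57600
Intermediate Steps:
A(I, W) = 5 + 5*W + 5*W*(-2 + I) (A(I, W) = 5*(W + (I - 2)*(0 + W)) + 5 = 5*(W + (-2 + I)*W) + 5 = 5*(W + W*(-2 + I)) + 5 = (5*W + 5*W*(-2 + I)) + 5 = 5 + 5*W + 5*W*(-2 + I))
-30*A(-6, 1)*4³ = -30*(5 - 5*1 + 5*(-6)*1)*4³ = -30*(5 - 5 - 30)*64 = -30*(-30)*64 = 900*64 = 57600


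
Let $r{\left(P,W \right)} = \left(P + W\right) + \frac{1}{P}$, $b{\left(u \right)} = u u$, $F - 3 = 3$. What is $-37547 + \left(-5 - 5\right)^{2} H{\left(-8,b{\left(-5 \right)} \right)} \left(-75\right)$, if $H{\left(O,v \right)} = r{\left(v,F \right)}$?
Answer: $-270347$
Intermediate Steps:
$F = 6$ ($F = 3 + 3 = 6$)
$b{\left(u \right)} = u^{2}$
$r{\left(P,W \right)} = P + W + \frac{1}{P}$
$H{\left(O,v \right)} = 6 + v + \frac{1}{v}$ ($H{\left(O,v \right)} = v + 6 + \frac{1}{v} = 6 + v + \frac{1}{v}$)
$-37547 + \left(-5 - 5\right)^{2} H{\left(-8,b{\left(-5 \right)} \right)} \left(-75\right) = -37547 + \left(-5 - 5\right)^{2} \left(6 + \left(-5\right)^{2} + \frac{1}{\left(-5\right)^{2}}\right) \left(-75\right) = -37547 + \left(-10\right)^{2} \left(6 + 25 + \frac{1}{25}\right) \left(-75\right) = -37547 + 100 \left(6 + 25 + \frac{1}{25}\right) \left(-75\right) = -37547 + 100 \cdot \frac{776}{25} \left(-75\right) = -37547 + 3104 \left(-75\right) = -37547 - 232800 = -270347$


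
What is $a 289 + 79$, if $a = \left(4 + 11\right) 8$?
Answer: $34759$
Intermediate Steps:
$a = 120$ ($a = 15 \cdot 8 = 120$)
$a 289 + 79 = 120 \cdot 289 + 79 = 34680 + 79 = 34759$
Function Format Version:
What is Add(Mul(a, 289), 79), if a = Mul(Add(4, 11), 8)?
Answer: 34759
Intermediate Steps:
a = 120 (a = Mul(15, 8) = 120)
Add(Mul(a, 289), 79) = Add(Mul(120, 289), 79) = Add(34680, 79) = 34759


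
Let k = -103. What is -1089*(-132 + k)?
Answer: 255915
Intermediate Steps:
-1089*(-132 + k) = -1089*(-132 - 103) = -1089*(-235) = 255915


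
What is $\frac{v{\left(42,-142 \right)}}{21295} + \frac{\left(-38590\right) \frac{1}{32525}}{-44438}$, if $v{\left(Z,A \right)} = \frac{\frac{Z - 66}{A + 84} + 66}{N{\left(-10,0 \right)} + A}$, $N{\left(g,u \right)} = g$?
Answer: $\frac{493319831}{79807208211260} \approx 6.1814 \cdot 10^{-6}$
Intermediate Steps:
$v{\left(Z,A \right)} = \frac{66 + \frac{-66 + Z}{84 + A}}{-10 + A}$ ($v{\left(Z,A \right)} = \frac{\frac{Z - 66}{A + 84} + 66}{-10 + A} = \frac{\frac{-66 + Z}{84 + A} + 66}{-10 + A} = \frac{66 + \frac{-66 + Z}{84 + A}}{-10 + A}$)
$\frac{v{\left(42,-142 \right)}}{21295} + \frac{\left(-38590\right) \frac{1}{32525}}{-44438} = \frac{\frac{1}{-840 + \left(-142\right)^{2} + 74 \left(-142\right)} \left(5478 + 42 + 66 \left(-142\right)\right)}{21295} + \frac{\left(-38590\right) \frac{1}{32525}}{-44438} = \frac{5478 + 42 - 9372}{-840 + 20164 - 10508} \cdot \frac{1}{21295} + \left(-38590\right) \frac{1}{32525} \left(- \frac{1}{44438}\right) = \frac{1}{8816} \left(-3852\right) \frac{1}{21295} - - \frac{227}{8502035} = \frac{1}{8816} \left(-3852\right) \frac{1}{21295} + \frac{227}{8502035} = \left(- \frac{963}{2204}\right) \frac{1}{21295} + \frac{227}{8502035} = - \frac{963}{46934180} + \frac{227}{8502035} = \frac{493319831}{79807208211260}$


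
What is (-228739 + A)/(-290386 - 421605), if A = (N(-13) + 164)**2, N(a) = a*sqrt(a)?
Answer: 204040/711991 + 4264*I*sqrt(13)/711991 ≈ 0.28658 + 0.021593*I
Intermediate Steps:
N(a) = a**(3/2)
A = (164 - 13*I*sqrt(13))**2 (A = ((-13)**(3/2) + 164)**2 = (-13*I*sqrt(13) + 164)**2 = (164 - 13*I*sqrt(13))**2 ≈ 24699.0 - 15374.0*I)
(-228739 + A)/(-290386 - 421605) = (-228739 + (24699 - 4264*I*sqrt(13)))/(-290386 - 421605) = (-204040 - 4264*I*sqrt(13))/(-711991) = (-204040 - 4264*I*sqrt(13))*(-1/711991) = 204040/711991 + 4264*I*sqrt(13)/711991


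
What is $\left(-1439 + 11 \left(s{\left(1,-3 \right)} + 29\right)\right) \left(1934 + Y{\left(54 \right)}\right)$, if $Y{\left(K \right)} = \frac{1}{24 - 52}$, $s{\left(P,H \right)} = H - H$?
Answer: $-2166040$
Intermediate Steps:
$s{\left(P,H \right)} = 0$
$Y{\left(K \right)} = - \frac{1}{28}$ ($Y{\left(K \right)} = \frac{1}{-28} = - \frac{1}{28}$)
$\left(-1439 + 11 \left(s{\left(1,-3 \right)} + 29\right)\right) \left(1934 + Y{\left(54 \right)}\right) = \left(-1439 + 11 \left(0 + 29\right)\right) \left(1934 - \frac{1}{28}\right) = \left(-1439 + 11 \cdot 29\right) \frac{54151}{28} = \left(-1439 + 319\right) \frac{54151}{28} = \left(-1120\right) \frac{54151}{28} = -2166040$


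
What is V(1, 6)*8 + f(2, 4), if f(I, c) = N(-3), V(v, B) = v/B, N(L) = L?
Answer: -5/3 ≈ -1.6667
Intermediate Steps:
f(I, c) = -3
V(1, 6)*8 + f(2, 4) = (1/6)*8 - 3 = (1*(⅙))*8 - 3 = (⅙)*8 - 3 = 4/3 - 3 = -5/3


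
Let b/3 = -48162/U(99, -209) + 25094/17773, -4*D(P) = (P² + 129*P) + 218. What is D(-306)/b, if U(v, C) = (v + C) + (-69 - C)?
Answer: 1208119675/427615203 ≈ 2.8252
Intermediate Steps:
D(P) = -109/2 - 129*P/4 - P²/4 (D(P) = -((P² + 129*P) + 218)/4 = -(218 + P² + 129*P)/4 = -109/2 - 129*P/4 - P²/4)
U(v, C) = -69 + v (U(v, C) = (C + v) + (-69 - C) = -69 + v)
b = -427615203/88865 (b = 3*(-48162/(-69 + 99) + 25094/17773) = 3*(-48162/30 + 25094*(1/17773)) = 3*(-48162*1/30 + 25094/17773) = 3*(-8027/5 + 25094/17773) = 3*(-142538401/88865) = -427615203/88865 ≈ -4812.0)
D(-306)/b = (-109/2 - 129/4*(-306) - ¼*(-306)²)/(-427615203/88865) = (-109/2 + 19737/2 - ¼*93636)*(-88865/427615203) = (-109/2 + 19737/2 - 23409)*(-88865/427615203) = -13595*(-88865/427615203) = 1208119675/427615203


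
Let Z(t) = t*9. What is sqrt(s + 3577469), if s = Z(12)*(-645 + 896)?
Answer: 37*sqrt(2633) ≈ 1898.6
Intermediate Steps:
Z(t) = 9*t
s = 27108 (s = (9*12)*(-645 + 896) = 108*251 = 27108)
sqrt(s + 3577469) = sqrt(27108 + 3577469) = sqrt(3604577) = 37*sqrt(2633)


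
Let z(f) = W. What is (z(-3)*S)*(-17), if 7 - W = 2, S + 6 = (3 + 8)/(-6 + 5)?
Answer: 1445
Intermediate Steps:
S = -17 (S = -6 + (3 + 8)/(-6 + 5) = -6 + 11/(-1) = -6 + 11*(-1) = -6 - 11 = -17)
W = 5 (W = 7 - 1*2 = 7 - 2 = 5)
z(f) = 5
(z(-3)*S)*(-17) = (5*(-17))*(-17) = -85*(-17) = 1445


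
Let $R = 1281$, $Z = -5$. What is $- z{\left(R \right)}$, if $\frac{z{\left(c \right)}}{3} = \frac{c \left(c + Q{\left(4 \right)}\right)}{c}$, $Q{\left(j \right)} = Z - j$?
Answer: $-3816$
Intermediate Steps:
$Q{\left(j \right)} = -5 - j$
$z{\left(c \right)} = -27 + 3 c$ ($z{\left(c \right)} = 3 \frac{c \left(c - 9\right)}{c} = 3 \frac{c \left(-9 + c\right)}{c} = 3 \left(-9 + c\right) = -27 + 3 c$)
$- z{\left(R \right)} = - (-27 + 3 \cdot 1281) = - (-27 + 3843) = \left(-1\right) 3816 = -3816$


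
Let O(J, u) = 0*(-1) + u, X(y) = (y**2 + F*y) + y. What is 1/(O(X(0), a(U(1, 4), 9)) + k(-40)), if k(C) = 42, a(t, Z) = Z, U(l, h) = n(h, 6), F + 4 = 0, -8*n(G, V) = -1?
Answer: 1/51 ≈ 0.019608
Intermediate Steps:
n(G, V) = 1/8 (n(G, V) = -1/8*(-1) = 1/8)
F = -4 (F = -4 + 0 = -4)
U(l, h) = 1/8
X(y) = y**2 - 3*y (X(y) = (y**2 - 4*y) + y = y**2 - 3*y)
O(J, u) = u (O(J, u) = 0 + u = u)
1/(O(X(0), a(U(1, 4), 9)) + k(-40)) = 1/(9 + 42) = 1/51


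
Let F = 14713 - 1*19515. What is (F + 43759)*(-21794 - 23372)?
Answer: -1759531862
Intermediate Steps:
F = -4802 (F = 14713 - 19515 = -4802)
(F + 43759)*(-21794 - 23372) = (-4802 + 43759)*(-21794 - 23372) = 38957*(-45166) = -1759531862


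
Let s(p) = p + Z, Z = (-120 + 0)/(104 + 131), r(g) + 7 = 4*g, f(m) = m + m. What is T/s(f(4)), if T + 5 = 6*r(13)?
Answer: 12455/352 ≈ 35.384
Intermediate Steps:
f(m) = 2*m
r(g) = -7 + 4*g
Z = -24/47 (Z = -120/235 = -120*1/235 = -24/47 ≈ -0.51064)
T = 265 (T = -5 + 6*(-7 + 4*13) = -5 + 6*(-7 + 52) = -5 + 6*45 = -5 + 270 = 265)
s(p) = -24/47 + p (s(p) = p - 24/47 = -24/47 + p)
T/s(f(4)) = 265/(-24/47 + 2*4) = 265/(-24/47 + 8) = 265/(352/47) = 265*(47/352) = 12455/352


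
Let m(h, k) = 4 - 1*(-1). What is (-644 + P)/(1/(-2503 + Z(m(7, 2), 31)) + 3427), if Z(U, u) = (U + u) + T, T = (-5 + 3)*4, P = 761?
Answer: 22275/652448 ≈ 0.034141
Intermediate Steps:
T = -8 (T = -2*4 = -8)
m(h, k) = 5 (m(h, k) = 4 + 1 = 5)
Z(U, u) = -8 + U + u (Z(U, u) = (U + u) - 8 = -8 + U + u)
(-644 + P)/(1/(-2503 + Z(m(7, 2), 31)) + 3427) = (-644 + 761)/(1/(-2503 + (-8 + 5 + 31)) + 3427) = 117/(1/(-2503 + 28) + 3427) = 117/(1/(-2475) + 3427) = 117/(-1/2475 + 3427) = 117/(8481824/2475) = 117*(2475/8481824) = 22275/652448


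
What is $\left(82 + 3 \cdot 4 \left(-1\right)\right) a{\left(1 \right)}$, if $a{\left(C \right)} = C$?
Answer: $70$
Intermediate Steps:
$\left(82 + 3 \cdot 4 \left(-1\right)\right) a{\left(1 \right)} = \left(82 + 3 \cdot 4 \left(-1\right)\right) 1 = \left(82 + 12 \left(-1\right)\right) 1 = \left(82 - 12\right) 1 = 70 \cdot 1 = 70$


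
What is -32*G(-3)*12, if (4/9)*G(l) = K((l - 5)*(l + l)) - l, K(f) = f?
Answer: -44064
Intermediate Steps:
G(l) = -9*l/4 + 9*l*(-5 + l)/2 (G(l) = 9*((l - 5)*(l + l) - l)/4 = 9*((-5 + l)*(2*l) - l)/4 = 9*(2*l*(-5 + l) - l)/4 = 9*(-l + 2*l*(-5 + l))/4 = -9*l/4 + 9*l*(-5 + l)/2)
-32*G(-3)*12 = -72*(-3)*(-11 + 2*(-3))*12 = -72*(-3)*(-11 - 6)*12 = -72*(-3)*(-17)*12 = -32*459/4*12 = -3672*12 = -44064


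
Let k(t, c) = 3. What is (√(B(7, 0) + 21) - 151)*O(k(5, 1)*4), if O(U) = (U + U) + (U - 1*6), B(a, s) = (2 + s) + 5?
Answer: -4530 + 60*√7 ≈ -4371.3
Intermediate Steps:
B(a, s) = 7 + s
O(U) = -6 + 3*U (O(U) = 2*U + (U - 6) = 2*U + (-6 + U) = -6 + 3*U)
(√(B(7, 0) + 21) - 151)*O(k(5, 1)*4) = (√((7 + 0) + 21) - 151)*(-6 + 3*(3*4)) = (√(7 + 21) - 151)*(-6 + 3*12) = (√28 - 151)*(-6 + 36) = (2*√7 - 151)*30 = (-151 + 2*√7)*30 = -4530 + 60*√7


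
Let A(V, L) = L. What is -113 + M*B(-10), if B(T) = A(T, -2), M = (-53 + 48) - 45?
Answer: -13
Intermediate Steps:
M = -50 (M = -5 - 45 = -50)
B(T) = -2
-113 + M*B(-10) = -113 - 50*(-2) = -113 + 100 = -13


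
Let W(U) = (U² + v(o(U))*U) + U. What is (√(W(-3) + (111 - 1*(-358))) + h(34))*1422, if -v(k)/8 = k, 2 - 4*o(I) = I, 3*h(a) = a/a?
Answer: 474 + 1422*√505 ≈ 32429.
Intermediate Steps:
h(a) = ⅓ (h(a) = (a/a)/3 = (⅓)*1 = ⅓)
o(I) = ½ - I/4
v(k) = -8*k
W(U) = U + U² + U*(-4 + 2*U) (W(U) = (U² + (-8*(½ - U/4))*U) + U = (U² + (-4 + 2*U)*U) + U = (U² + U*(-4 + 2*U)) + U = U + U² + U*(-4 + 2*U))
(√(W(-3) + (111 - 1*(-358))) + h(34))*1422 = (√(3*(-3)*(-1 - 3) + (111 - 1*(-358))) + ⅓)*1422 = (√(3*(-3)*(-4) + (111 + 358)) + ⅓)*1422 = (√(36 + 469) + ⅓)*1422 = (√505 + ⅓)*1422 = (⅓ + √505)*1422 = 474 + 1422*√505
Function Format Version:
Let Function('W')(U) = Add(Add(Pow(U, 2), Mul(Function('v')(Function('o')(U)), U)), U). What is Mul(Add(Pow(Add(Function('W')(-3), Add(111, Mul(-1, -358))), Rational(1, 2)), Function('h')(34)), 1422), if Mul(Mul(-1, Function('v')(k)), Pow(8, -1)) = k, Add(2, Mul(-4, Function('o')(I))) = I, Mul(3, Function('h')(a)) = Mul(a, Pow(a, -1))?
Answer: Add(474, Mul(1422, Pow(505, Rational(1, 2)))) ≈ 32429.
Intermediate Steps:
Function('h')(a) = Rational(1, 3) (Function('h')(a) = Mul(Rational(1, 3), Mul(a, Pow(a, -1))) = Mul(Rational(1, 3), 1) = Rational(1, 3))
Function('o')(I) = Add(Rational(1, 2), Mul(Rational(-1, 4), I))
Function('v')(k) = Mul(-8, k)
Function('W')(U) = Add(U, Pow(U, 2), Mul(U, Add(-4, Mul(2, U)))) (Function('W')(U) = Add(Add(Pow(U, 2), Mul(Mul(-8, Add(Rational(1, 2), Mul(Rational(-1, 4), U))), U)), U) = Add(Add(Pow(U, 2), Mul(Add(-4, Mul(2, U)), U)), U) = Add(Add(Pow(U, 2), Mul(U, Add(-4, Mul(2, U)))), U) = Add(U, Pow(U, 2), Mul(U, Add(-4, Mul(2, U)))))
Mul(Add(Pow(Add(Function('W')(-3), Add(111, Mul(-1, -358))), Rational(1, 2)), Function('h')(34)), 1422) = Mul(Add(Pow(Add(Mul(3, -3, Add(-1, -3)), Add(111, Mul(-1, -358))), Rational(1, 2)), Rational(1, 3)), 1422) = Mul(Add(Pow(Add(Mul(3, -3, -4), Add(111, 358)), Rational(1, 2)), Rational(1, 3)), 1422) = Mul(Add(Pow(Add(36, 469), Rational(1, 2)), Rational(1, 3)), 1422) = Mul(Add(Pow(505, Rational(1, 2)), Rational(1, 3)), 1422) = Mul(Add(Rational(1, 3), Pow(505, Rational(1, 2))), 1422) = Add(474, Mul(1422, Pow(505, Rational(1, 2))))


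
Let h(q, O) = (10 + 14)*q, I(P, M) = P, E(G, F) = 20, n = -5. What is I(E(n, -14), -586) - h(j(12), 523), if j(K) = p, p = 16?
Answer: -364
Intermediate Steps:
j(K) = 16
h(q, O) = 24*q
I(E(n, -14), -586) - h(j(12), 523) = 20 - 24*16 = 20 - 1*384 = 20 - 384 = -364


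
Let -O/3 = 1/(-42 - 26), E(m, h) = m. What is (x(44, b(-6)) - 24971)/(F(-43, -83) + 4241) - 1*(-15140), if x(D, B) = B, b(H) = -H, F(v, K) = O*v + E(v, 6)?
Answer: 863654856/57067 ≈ 15134.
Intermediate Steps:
O = 3/68 (O = -3/(-42 - 26) = -3/(-68) = -3*(-1/68) = 3/68 ≈ 0.044118)
F(v, K) = 71*v/68 (F(v, K) = 3*v/68 + v = 71*v/68)
(x(44, b(-6)) - 24971)/(F(-43, -83) + 4241) - 1*(-15140) = (-1*(-6) - 24971)/((71/68)*(-43) + 4241) - 1*(-15140) = (6 - 24971)/(-3053/68 + 4241) + 15140 = -24965/285335/68 + 15140 = -24965*68/285335 + 15140 = -339524/57067 + 15140 = 863654856/57067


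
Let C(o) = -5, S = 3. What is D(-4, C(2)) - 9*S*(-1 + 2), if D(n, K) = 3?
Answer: -24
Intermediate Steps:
D(-4, C(2)) - 9*S*(-1 + 2) = 3 - 27*(-1 + 2) = 3 - 27 = -24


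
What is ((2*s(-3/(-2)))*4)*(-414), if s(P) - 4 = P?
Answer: -18216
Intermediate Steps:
s(P) = 4 + P
((2*s(-3/(-2)))*4)*(-414) = ((2*(4 - 3/(-2)))*4)*(-414) = ((2*(4 - 3*(-½)))*4)*(-414) = ((2*(4 + 3/2))*4)*(-414) = ((2*(11/2))*4)*(-414) = (11*4)*(-414) = 44*(-414) = -18216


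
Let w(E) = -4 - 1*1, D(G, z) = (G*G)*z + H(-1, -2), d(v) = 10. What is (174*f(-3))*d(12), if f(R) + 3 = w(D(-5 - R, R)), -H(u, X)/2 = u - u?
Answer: -13920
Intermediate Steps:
H(u, X) = 0 (H(u, X) = -2*(u - u) = -2*0 = 0)
D(G, z) = z*G**2 (D(G, z) = (G*G)*z + 0 = G**2*z + 0 = z*G**2 + 0 = z*G**2)
w(E) = -5 (w(E) = -4 - 1 = -5)
f(R) = -8 (f(R) = -3 - 5 = -8)
(174*f(-3))*d(12) = (174*(-8))*10 = -1392*10 = -13920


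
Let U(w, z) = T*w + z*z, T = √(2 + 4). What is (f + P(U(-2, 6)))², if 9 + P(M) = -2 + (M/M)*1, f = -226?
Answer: 55696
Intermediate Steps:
T = √6 ≈ 2.4495
U(w, z) = z² + w*√6 (U(w, z) = √6*w + z*z = w*√6 + z² = z² + w*√6)
P(M) = -10 (P(M) = -9 + (-2 + (M/M)*1) = -9 + (-2 + 1*1) = -9 + (-2 + 1) = -9 - 1 = -10)
(f + P(U(-2, 6)))² = (-226 - 10)² = (-236)² = 55696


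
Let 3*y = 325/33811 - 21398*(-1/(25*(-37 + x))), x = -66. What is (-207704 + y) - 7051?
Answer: -56092575732028/261189975 ≈ -2.1476e+5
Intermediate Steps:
y = -722650903/261189975 (y = (325/33811 - 21398*(-1/(25*(-37 - 66))))/3 = (325*(1/33811) - 21398/((-25*(-103))))/3 = (325/33811 - 21398/2575)/3 = (1/3)*(-722650903/87063325) = -722650903/261189975 ≈ -2.7668)
(-207704 + y) - 7051 = (-207704 - 722650903/261189975) - 7051 = -54250925218303/261189975 - 7051 = -56092575732028/261189975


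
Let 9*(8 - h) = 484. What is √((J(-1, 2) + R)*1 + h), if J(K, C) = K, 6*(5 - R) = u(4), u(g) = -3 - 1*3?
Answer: I*√367/3 ≈ 6.3857*I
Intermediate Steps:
u(g) = -6 (u(g) = -3 - 3 = -6)
h = -412/9 (h = 8 - ⅑*484 = 8 - 484/9 = -412/9 ≈ -45.778)
R = 6 (R = 5 - ⅙*(-6) = 5 + 1 = 6)
√((J(-1, 2) + R)*1 + h) = √((-1 + 6)*1 - 412/9) = √(5*1 - 412/9) = √(5 - 412/9) = √(-367/9) = I*√367/3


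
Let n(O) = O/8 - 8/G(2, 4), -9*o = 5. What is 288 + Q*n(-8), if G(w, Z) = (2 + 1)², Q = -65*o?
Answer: 17803/81 ≈ 219.79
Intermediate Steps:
o = -5/9 (o = -⅑*5 = -5/9 ≈ -0.55556)
Q = 325/9 (Q = -65*(-5/9) = 325/9 ≈ 36.111)
G(w, Z) = 9 (G(w, Z) = 3² = 9)
n(O) = -8/9 + O/8 (n(O) = O/8 - 8/9 = -8/9 + O/8)
288 + Q*n(-8) = 288 + 325*(-8/9 + (⅛)*(-8))/9 = 288 + 325*(-8/9 - 1)/9 = 288 + (325/9)*(-17/9) = 288 - 5525/81 = 17803/81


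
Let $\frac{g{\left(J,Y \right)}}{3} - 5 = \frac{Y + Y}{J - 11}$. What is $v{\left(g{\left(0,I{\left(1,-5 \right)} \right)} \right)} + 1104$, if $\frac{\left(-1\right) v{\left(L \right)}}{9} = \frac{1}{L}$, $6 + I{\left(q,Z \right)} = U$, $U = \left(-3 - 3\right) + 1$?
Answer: $\frac{7725}{7} \approx 1103.6$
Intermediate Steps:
$U = -5$ ($U = -6 + 1 = -5$)
$I{\left(q,Z \right)} = -11$ ($I{\left(q,Z \right)} = -6 - 5 = -11$)
$g{\left(J,Y \right)} = 15 + \frac{6 Y}{-11 + J}$ ($g{\left(J,Y \right)} = 15 + 3 \frac{Y + Y}{J - 11} = 15 + 3 \frac{2 Y}{-11 + J} = 15 + \frac{6 Y}{-11 + J}$)
$v{\left(L \right)} = - \frac{9}{L}$
$v{\left(g{\left(0,I{\left(1,-5 \right)} \right)} \right)} + 1104 = - \frac{9}{3 \frac{1}{-11 + 0} \left(-55 + 2 \left(-11\right) + 5 \cdot 0\right)} + 1104 = - \frac{9}{3 \frac{1}{-11} \left(-55 - 22 + 0\right)} + 1104 = - \frac{9}{3 \left(- \frac{1}{11}\right) \left(-77\right)} + 1104 = - \frac{9}{21} + 1104 = \left(-9\right) \frac{1}{21} + 1104 = - \frac{3}{7} + 1104 = \frac{7725}{7}$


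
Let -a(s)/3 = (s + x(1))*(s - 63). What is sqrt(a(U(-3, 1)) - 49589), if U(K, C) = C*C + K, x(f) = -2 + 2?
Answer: I*sqrt(49979) ≈ 223.56*I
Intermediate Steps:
x(f) = 0
U(K, C) = K + C**2 (U(K, C) = C**2 + K = K + C**2)
a(s) = -3*s*(-63 + s) (a(s) = -3*(s + 0)*(s - 63) = -3*s*(-63 + s))
sqrt(a(U(-3, 1)) - 49589) = sqrt(3*(-3 + 1**2)*(63 - (-3 + 1**2)) - 49589) = sqrt(3*(-3 + 1)*(63 - (-3 + 1)) - 49589) = sqrt(3*(-2)*(63 - 1*(-2)) - 49589) = sqrt(3*(-2)*(63 + 2) - 49589) = sqrt(3*(-2)*65 - 49589) = sqrt(-390 - 49589) = sqrt(-49979) = I*sqrt(49979)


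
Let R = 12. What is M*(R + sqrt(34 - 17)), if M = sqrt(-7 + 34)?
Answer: 3*sqrt(3)*(12 + sqrt(17)) ≈ 83.778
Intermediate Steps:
M = 3*sqrt(3) (M = sqrt(27) = 3*sqrt(3) ≈ 5.1962)
M*(R + sqrt(34 - 17)) = (3*sqrt(3))*(12 + sqrt(34 - 17)) = (3*sqrt(3))*(12 + sqrt(17)) = 3*sqrt(3)*(12 + sqrt(17))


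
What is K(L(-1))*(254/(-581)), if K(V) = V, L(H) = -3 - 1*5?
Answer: 2032/581 ≈ 3.4974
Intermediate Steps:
L(H) = -8 (L(H) = -3 - 5 = -8)
K(L(-1))*(254/(-581)) = -2032/(-581) = -2032*(-1)/581 = -8*(-254/581) = 2032/581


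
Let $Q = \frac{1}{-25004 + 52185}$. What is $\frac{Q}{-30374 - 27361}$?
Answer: $- \frac{1}{1569295035} \approx -6.3723 \cdot 10^{-10}$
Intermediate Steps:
$Q = \frac{1}{27181} \approx 3.679 \cdot 10^{-5}$
$\frac{Q}{-30374 - 27361} = \frac{1}{27181 \left(-30374 - 27361\right)} = \frac{1}{27181 \left(-57735\right)} = \frac{1}{27181} \left(- \frac{1}{57735}\right) = - \frac{1}{1569295035}$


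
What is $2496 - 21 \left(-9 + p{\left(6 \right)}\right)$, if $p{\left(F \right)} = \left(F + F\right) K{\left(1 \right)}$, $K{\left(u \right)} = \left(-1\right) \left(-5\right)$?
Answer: $1425$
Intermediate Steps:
$K{\left(u \right)} = 5$
$p{\left(F \right)} = 10 F$ ($p{\left(F \right)} = \left(F + F\right) 5 = 2 F 5 = 10 F$)
$2496 - 21 \left(-9 + p{\left(6 \right)}\right) = 2496 - 21 \left(-9 + 10 \cdot 6\right) = 2496 - 21 \left(-9 + 60\right) = 2496 - 1071 = 1425$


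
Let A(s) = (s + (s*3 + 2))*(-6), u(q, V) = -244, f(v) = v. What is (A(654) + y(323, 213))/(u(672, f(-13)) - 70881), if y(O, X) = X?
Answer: 3099/14225 ≈ 0.21786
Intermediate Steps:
A(s) = -12 - 24*s (A(s) = (s + (3*s + 2))*(-6) = (s + (2 + 3*s))*(-6) = (2 + 4*s)*(-6) = -12 - 24*s)
(A(654) + y(323, 213))/(u(672, f(-13)) - 70881) = ((-12 - 24*654) + 213)/(-244 - 70881) = ((-12 - 15696) + 213)/(-71125) = (-15708 + 213)*(-1/71125) = -15495*(-1/71125) = 3099/14225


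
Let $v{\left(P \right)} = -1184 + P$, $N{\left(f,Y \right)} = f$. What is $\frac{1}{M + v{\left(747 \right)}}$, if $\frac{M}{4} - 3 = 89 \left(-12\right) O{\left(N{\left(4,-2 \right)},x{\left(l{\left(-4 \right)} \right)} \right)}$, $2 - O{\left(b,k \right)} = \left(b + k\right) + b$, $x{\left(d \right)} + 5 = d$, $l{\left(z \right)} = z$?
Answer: $- \frac{1}{13241} \approx -7.5523 \cdot 10^{-5}$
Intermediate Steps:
$x{\left(d \right)} = -5 + d$
$O{\left(b,k \right)} = 2 - k - 2 b$ ($O{\left(b,k \right)} = 2 - \left(\left(b + k\right) + b\right) = 2 - \left(k + 2 b\right) = 2 - k - 2 b$)
$M = -12804$ ($M = 12 + 4 \cdot 89 \left(-12\right) \left(2 - \left(-5 - 4\right) - 8\right) = 12 + 4 \left(- 1068 \left(2 - -9 - 8\right)\right) = 12 + 4 \left(- 1068 \left(2 + 9 - 8\right)\right) = 12 + 4 \left(\left(-1068\right) 3\right) = 12 + 4 \left(-3204\right) = 12 - 12816 = -12804$)
$\frac{1}{M + v{\left(747 \right)}} = \frac{1}{-12804 + \left(-1184 + 747\right)} = \frac{1}{-12804 - 437} = \frac{1}{-13241} = - \frac{1}{13241}$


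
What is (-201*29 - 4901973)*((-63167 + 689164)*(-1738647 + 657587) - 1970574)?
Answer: 3321317151556847988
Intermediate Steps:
(-201*29 - 4901973)*((-63167 + 689164)*(-1738647 + 657587) - 1970574) = (-5829 - 4901973)*(625997*(-1081060) - 1970574) = -4907802*(-676740316820 - 1970574) = -4907802*(-676742287394) = 3321317151556847988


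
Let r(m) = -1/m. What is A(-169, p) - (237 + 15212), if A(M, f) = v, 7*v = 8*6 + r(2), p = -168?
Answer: -216191/14 ≈ -15442.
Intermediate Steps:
v = 95/14 (v = (8*6 - 1/2)/7 = (48 - 1*½)/7 = (48 - ½)/7 = (⅐)*(95/2) = 95/14 ≈ 6.7857)
A(M, f) = 95/14
A(-169, p) - (237 + 15212) = 95/14 - (237 + 15212) = 95/14 - 1*15449 = 95/14 - 15449 = -216191/14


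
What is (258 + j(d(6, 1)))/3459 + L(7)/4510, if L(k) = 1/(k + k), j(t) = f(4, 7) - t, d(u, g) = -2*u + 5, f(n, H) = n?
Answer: 16988119/218401260 ≈ 0.077784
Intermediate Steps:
d(u, g) = 5 - 2*u
j(t) = 4 - t
L(k) = 1/(2*k)
(258 + j(d(6, 1)))/3459 + L(7)/4510 = (258 + (4 - (5 - 2*6)))/3459 + ((½)/7)/4510 = (258 + (4 - (5 - 12)))*(1/3459) + ((½)*(⅐))*(1/4510) = (258 + (4 - 1*(-7)))*(1/3459) + (1/14)*(1/4510) = (258 + (4 + 7))*(1/3459) + 1/63140 = (258 + 11)*(1/3459) + 1/63140 = 269*(1/3459) + 1/63140 = 269/3459 + 1/63140 = 16988119/218401260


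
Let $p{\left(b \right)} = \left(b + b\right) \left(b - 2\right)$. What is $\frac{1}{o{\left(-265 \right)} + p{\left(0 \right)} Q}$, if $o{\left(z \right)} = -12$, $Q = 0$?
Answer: $- \frac{1}{12} \approx -0.083333$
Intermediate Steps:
$p{\left(b \right)} = 2 b \left(-2 + b\right)$
$\frac{1}{o{\left(-265 \right)} + p{\left(0 \right)} Q} = \frac{1}{-12 + 2 \cdot 0 \left(-2 + 0\right) 0} = \frac{1}{-12 + 2 \cdot 0 \left(-2\right) 0} = \frac{1}{-12 + 0 \cdot 0} = \frac{1}{-12 + 0} = \frac{1}{-12} = - \frac{1}{12}$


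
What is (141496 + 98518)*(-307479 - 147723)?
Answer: -109254852828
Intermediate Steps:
(141496 + 98518)*(-307479 - 147723) = 240014*(-455202) = -109254852828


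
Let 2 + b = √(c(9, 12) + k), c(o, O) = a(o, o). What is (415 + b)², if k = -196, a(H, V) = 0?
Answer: 170373 + 11564*I ≈ 1.7037e+5 + 11564.0*I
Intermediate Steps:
c(o, O) = 0
b = -2 + 14*I (b = -2 + √(0 - 196) = -2 + √(-196) = -2 + 14*I ≈ -2.0 + 14.0*I)
(415 + b)² = (415 + (-2 + 14*I))² = (413 + 14*I)²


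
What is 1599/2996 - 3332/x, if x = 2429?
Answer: -871243/1039612 ≈ -0.83805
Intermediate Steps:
1599/2996 - 3332/x = 1599/2996 - 3332/2429 = 1599*(1/2996) - 3332*1/2429 = 1599/2996 - 476/347 = -871243/1039612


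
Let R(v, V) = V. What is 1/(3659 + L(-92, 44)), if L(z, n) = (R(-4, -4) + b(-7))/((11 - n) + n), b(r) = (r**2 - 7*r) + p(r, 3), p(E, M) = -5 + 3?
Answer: 11/40341 ≈ 0.00027268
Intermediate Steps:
p(E, M) = -2
b(r) = -2 + r**2 - 7*r (b(r) = (r**2 - 7*r) - 2 = -2 + r**2 - 7*r)
L(z, n) = 92/11 (L(z, n) = (-4 + (-2 + (-7)**2 - 7*(-7)))/((11 - n) + n) = (-4 + (-2 + 49 + 49))/11 = (-4 + 96)*(1/11) = 92*(1/11) = 92/11)
1/(3659 + L(-92, 44)) = 1/(3659 + 92/11) = 1/(40341/11) = 11/40341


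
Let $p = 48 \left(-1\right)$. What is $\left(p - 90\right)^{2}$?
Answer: $19044$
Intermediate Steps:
$p = -48$
$\left(p - 90\right)^{2} = \left(-48 - 90\right)^{2} = \left(-138\right)^{2} = 19044$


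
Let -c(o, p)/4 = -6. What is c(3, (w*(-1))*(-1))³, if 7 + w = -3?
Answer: 13824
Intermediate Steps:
w = -10 (w = -7 - 3 = -10)
c(o, p) = 24 (c(o, p) = -4*(-6) = 24)
c(3, (w*(-1))*(-1))³ = 24³ = 13824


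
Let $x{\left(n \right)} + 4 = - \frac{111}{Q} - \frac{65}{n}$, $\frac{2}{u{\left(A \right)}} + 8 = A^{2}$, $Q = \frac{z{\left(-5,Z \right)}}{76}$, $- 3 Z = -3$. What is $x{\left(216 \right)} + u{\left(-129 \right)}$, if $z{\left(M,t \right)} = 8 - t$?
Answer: $- \frac{30416414783}{25149096} \approx -1209.4$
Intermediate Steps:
$Z = 1$ ($Z = \left(- \frac{1}{3}\right) \left(-3\right) = 1$)
$Q = \frac{7}{76}$ ($Q = \frac{8 - 1}{76} = \left(8 - 1\right) \frac{1}{76} = 7 \cdot \frac{1}{76} = \frac{7}{76} \approx 0.092105$)
$u{\left(A \right)} = \frac{2}{-8 + A^{2}}$
$x{\left(n \right)} = - \frac{8464}{7} - \frac{65}{n}$ ($x{\left(n \right)} = -4 - \left(\frac{8436}{7} + \frac{65}{n}\right) = - \frac{8464}{7} - \frac{65}{n}$)
$x{\left(216 \right)} + u{\left(-129 \right)} = \left(- \frac{8464}{7} - \frac{65}{216}\right) + \frac{2}{-8 + \left(-129\right)^{2}} = \left(- \frac{8464}{7} - \frac{65}{216}\right) + \frac{2}{-8 + 16641} = \left(- \frac{8464}{7} - \frac{65}{216}\right) + \frac{2}{16633} = - \frac{1828679}{1512} + 2 \cdot \frac{1}{16633} = - \frac{1828679}{1512} + \frac{2}{16633} = - \frac{30416414783}{25149096}$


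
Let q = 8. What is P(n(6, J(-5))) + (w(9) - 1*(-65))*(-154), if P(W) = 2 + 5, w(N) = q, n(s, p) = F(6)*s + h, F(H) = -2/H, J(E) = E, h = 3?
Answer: -11235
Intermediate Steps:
n(s, p) = 3 - s/3 (n(s, p) = (-2/6)*s + 3 = (-2*1/6)*s + 3 = -s/3 + 3 = 3 - s/3)
w(N) = 8
P(W) = 7
P(n(6, J(-5))) + (w(9) - 1*(-65))*(-154) = 7 + (8 - 1*(-65))*(-154) = 7 + (8 + 65)*(-154) = 7 + 73*(-154) = 7 - 11242 = -11235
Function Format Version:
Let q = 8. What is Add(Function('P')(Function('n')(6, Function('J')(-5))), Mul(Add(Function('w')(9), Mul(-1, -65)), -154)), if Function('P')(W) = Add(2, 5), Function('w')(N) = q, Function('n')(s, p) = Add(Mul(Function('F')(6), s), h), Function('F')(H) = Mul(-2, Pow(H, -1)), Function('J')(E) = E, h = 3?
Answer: -11235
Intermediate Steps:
Function('n')(s, p) = Add(3, Mul(Rational(-1, 3), s)) (Function('n')(s, p) = Add(Mul(Mul(-2, Pow(6, -1)), s), 3) = Add(Mul(Mul(-2, Rational(1, 6)), s), 3) = Add(Mul(Rational(-1, 3), s), 3) = Add(3, Mul(Rational(-1, 3), s)))
Function('w')(N) = 8
Function('P')(W) = 7
Add(Function('P')(Function('n')(6, Function('J')(-5))), Mul(Add(Function('w')(9), Mul(-1, -65)), -154)) = Add(7, Mul(Add(8, Mul(-1, -65)), -154)) = Add(7, Mul(Add(8, 65), -154)) = Add(7, Mul(73, -154)) = Add(7, -11242) = -11235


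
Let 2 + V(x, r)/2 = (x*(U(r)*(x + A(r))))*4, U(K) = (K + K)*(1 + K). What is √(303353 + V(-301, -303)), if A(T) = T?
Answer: √266178812533 ≈ 5.1593e+5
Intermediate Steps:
U(K) = 2*K*(1 + K) (U(K) = (2*K)*(1 + K) = 2*K*(1 + K))
V(x, r) = -4 + 16*r*x*(1 + r)*(r + x) (V(x, r) = -4 + 2*((x*((2*r*(1 + r))*(x + r)))*4) = -4 + 2*((x*((2*r*(1 + r))*(r + x)))*4) = -4 + 2*((x*(2*r*(1 + r)*(r + x)))*4) = -4 + 2*((2*r*x*(1 + r)*(r + x))*4) = -4 + 2*(8*r*x*(1 + r)*(r + x)) = -4 + 16*r*x*(1 + r)*(r + x))
√(303353 + V(-301, -303)) = √(303353 + (-4 + 16*(-303)*(-301)²*(1 - 303) + 16*(-301)*(-303)²*(1 - 303))) = √(303353 + (-4 + 16*(-303)*90601*(-302) + 16*(-301)*91809*(-302))) = √(303353 + (-4 + 132648561696 + 133529947488)) = √(303353 + 266178509180) = √266178812533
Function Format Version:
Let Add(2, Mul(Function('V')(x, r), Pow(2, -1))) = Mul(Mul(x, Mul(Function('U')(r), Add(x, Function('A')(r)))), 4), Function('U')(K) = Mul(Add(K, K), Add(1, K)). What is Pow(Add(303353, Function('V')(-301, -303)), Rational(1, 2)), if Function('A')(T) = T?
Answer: Pow(266178812533, Rational(1, 2)) ≈ 5.1593e+5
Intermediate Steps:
Function('U')(K) = Mul(2, K, Add(1, K)) (Function('U')(K) = Mul(Mul(2, K), Add(1, K)) = Mul(2, K, Add(1, K)))
Function('V')(x, r) = Add(-4, Mul(16, r, x, Add(1, r), Add(r, x))) (Function('V')(x, r) = Add(-4, Mul(2, Mul(Mul(x, Mul(Mul(2, r, Add(1, r)), Add(x, r))), 4))) = Add(-4, Mul(2, Mul(Mul(x, Mul(Mul(2, r, Add(1, r)), Add(r, x))), 4))) = Add(-4, Mul(2, Mul(Mul(x, Mul(2, r, Add(1, r), Add(r, x))), 4))) = Add(-4, Mul(2, Mul(Mul(2, r, x, Add(1, r), Add(r, x)), 4))) = Add(-4, Mul(2, Mul(8, r, x, Add(1, r), Add(r, x)))) = Add(-4, Mul(16, r, x, Add(1, r), Add(r, x))))
Pow(Add(303353, Function('V')(-301, -303)), Rational(1, 2)) = Pow(Add(303353, Add(-4, Mul(16, -303, Pow(-301, 2), Add(1, -303)), Mul(16, -301, Pow(-303, 2), Add(1, -303)))), Rational(1, 2)) = Pow(Add(303353, Add(-4, Mul(16, -303, 90601, -302), Mul(16, -301, 91809, -302))), Rational(1, 2)) = Pow(Add(303353, Add(-4, 132648561696, 133529947488)), Rational(1, 2)) = Pow(Add(303353, 266178509180), Rational(1, 2)) = Pow(266178812533, Rational(1, 2))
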